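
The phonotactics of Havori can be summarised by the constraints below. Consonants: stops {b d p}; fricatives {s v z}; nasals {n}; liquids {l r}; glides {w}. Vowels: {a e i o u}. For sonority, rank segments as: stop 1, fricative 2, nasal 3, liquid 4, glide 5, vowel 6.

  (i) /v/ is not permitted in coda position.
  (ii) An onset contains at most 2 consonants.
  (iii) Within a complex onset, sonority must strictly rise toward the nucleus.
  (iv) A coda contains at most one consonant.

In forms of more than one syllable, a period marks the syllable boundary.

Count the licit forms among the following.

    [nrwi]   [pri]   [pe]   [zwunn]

[nrwi] — violates constraint (ii): syllable 1 onset /nrw/ has 3 consonants (> 2) → illicit
[pri] — σ1 onset /pr/ (1→4 rises), coda /∅/ ok → licit
[pe] — σ1 onset /p/, coda /∅/ ok → licit
[zwunn] — violates constraint (iv): syllable 1 coda /nn/ has 2 consonants (> 1) → illicit
Licit: [pri], [pe] → 2.

2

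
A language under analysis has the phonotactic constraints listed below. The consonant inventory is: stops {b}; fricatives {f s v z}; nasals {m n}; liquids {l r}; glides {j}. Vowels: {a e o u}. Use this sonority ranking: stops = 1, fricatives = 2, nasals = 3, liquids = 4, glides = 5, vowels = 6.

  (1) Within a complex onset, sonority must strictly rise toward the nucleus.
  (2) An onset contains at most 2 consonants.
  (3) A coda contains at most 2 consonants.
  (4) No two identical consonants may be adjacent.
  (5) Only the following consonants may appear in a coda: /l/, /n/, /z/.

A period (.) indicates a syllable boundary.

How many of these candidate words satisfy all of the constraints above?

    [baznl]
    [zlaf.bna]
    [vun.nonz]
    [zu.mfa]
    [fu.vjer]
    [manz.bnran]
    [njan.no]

0

[baznl] — violates constraint 3: syllable 1 coda /znl/ has 3 consonants (> 2) → not permitted
[zlaf.bna] — violates constraint 5: syllable 1 coda contains /f/, which is not a licensed coda consonant → not permitted
[vun.nonz] — violates constraint 4: adjacent identical consonants /nn/ → not permitted
[zu.mfa] — violates constraint 1: syllable 2 onset /mf/: /m/ (nasal, 3) → /f/ (fricative, 2) does not rise → not permitted
[fu.vjer] — violates constraint 5: syllable 2 coda contains /r/, which is not a licensed coda consonant → not permitted
[manz.bnran] — violates constraint 2: syllable 2 onset /bnr/ has 3 consonants (> 2) → not permitted
[njan.no] — violates constraint 4: adjacent identical consonants /nn/ → not permitted
No form is permitted → 0.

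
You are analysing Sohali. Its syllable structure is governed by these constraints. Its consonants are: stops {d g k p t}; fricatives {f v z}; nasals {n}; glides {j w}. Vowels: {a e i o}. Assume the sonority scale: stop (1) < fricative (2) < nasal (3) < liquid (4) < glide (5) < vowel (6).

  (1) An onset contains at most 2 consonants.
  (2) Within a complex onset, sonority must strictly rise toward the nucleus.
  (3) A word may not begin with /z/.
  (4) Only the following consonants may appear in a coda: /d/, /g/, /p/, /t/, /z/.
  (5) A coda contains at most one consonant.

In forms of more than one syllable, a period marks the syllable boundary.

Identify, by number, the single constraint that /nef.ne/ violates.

/nef.ne/: syllable 1 coda contains /f/, which is not a licensed coda consonant.
This is a violation of constraint 4: "Only the following consonants may appear in a coda: /d/, /g/, /p/, /t/, /z/."
The remaining constraints (1, 2, 3, 5) are satisfied.

4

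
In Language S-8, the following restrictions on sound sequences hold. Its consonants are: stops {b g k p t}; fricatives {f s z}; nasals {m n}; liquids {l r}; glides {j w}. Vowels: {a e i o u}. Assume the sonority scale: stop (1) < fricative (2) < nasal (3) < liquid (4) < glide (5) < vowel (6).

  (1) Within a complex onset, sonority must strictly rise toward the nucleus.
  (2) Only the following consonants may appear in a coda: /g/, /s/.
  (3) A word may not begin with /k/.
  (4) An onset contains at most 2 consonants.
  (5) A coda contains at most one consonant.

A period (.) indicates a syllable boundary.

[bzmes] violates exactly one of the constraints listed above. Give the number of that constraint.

4

[bzmes]: syllable 1 onset /bzm/ has 3 consonants (> 2).
This is a violation of constraint 4: "An onset contains at most 2 consonants."
The remaining constraints (1, 2, 3, 5) are satisfied.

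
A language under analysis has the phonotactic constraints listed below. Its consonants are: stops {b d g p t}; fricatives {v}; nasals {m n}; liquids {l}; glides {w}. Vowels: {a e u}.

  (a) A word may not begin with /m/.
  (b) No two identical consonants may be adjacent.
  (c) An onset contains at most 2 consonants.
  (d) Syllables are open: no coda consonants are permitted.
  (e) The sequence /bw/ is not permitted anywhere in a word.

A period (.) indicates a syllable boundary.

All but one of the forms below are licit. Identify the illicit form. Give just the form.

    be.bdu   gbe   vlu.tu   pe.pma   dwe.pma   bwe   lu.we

bwe

be.bdu — σ1 onset /b/, coda /∅/ ok; σ2 onset /bd/ (2C), coda /∅/ ok → licit
gbe — σ1 onset /gb/ (2C), coda /∅/ ok → licit
vlu.tu — σ1 onset /vl/ (2C), coda /∅/ ok; σ2 onset /t/, coda /∅/ ok → licit
pe.pma — σ1 onset /p/, coda /∅/ ok; σ2 onset /pm/ (2C), coda /∅/ ok → licit
dwe.pma — σ1 onset /dw/ (2C), coda /∅/ ok; σ2 onset /pm/ (2C), coda /∅/ ok → licit
bwe — violates constraint (e): contains banned sequence /bw/ → illicit
lu.we — σ1 onset /l/, coda /∅/ ok; σ2 onset /w/, coda /∅/ ok → licit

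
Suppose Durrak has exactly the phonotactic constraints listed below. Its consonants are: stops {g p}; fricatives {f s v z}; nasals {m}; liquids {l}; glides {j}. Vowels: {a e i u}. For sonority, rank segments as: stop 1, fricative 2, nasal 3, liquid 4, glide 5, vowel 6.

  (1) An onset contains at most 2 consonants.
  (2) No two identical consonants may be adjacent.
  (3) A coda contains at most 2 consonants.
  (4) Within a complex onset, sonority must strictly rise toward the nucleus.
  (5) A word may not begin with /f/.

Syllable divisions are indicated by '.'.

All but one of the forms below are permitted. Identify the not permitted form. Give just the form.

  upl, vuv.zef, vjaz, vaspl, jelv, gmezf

vaspl

upl — σ1 onset /∅/, coda /pl/ (2C) ok → permitted
vuv.zef — σ1 onset /v/, coda /v/ ok; σ2 onset /z/, coda /f/ ok → permitted
vjaz — σ1 onset /vj/ (2→5 rises), coda /z/ ok → permitted
vaspl — violates constraint 3: syllable 1 coda /spl/ has 3 consonants (> 2) → not permitted
jelv — σ1 onset /j/, coda /lv/ (2C) ok → permitted
gmezf — σ1 onset /gm/ (1→3 rises), coda /zf/ (2C) ok → permitted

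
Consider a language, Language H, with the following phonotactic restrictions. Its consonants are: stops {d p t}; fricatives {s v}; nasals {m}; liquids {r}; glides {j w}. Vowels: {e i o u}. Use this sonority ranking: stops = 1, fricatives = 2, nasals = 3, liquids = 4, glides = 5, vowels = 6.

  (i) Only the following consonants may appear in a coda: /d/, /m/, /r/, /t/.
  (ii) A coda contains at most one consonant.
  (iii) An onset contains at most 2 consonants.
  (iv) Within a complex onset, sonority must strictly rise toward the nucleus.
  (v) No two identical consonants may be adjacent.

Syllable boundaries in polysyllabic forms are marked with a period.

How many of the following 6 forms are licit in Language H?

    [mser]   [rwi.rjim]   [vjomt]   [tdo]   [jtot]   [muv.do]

1

[mser] — violates constraint (iv): syllable 1 onset /ms/: /m/ (nasal, 3) → /s/ (fricative, 2) does not rise → illicit
[rwi.rjim] — σ1 onset /rw/ (4→5 rises), coda /∅/ ok; σ2 onset /rj/ (4→5 rises), coda /m/ ok → licit
[vjomt] — violates constraint (ii): syllable 1 coda /mt/ has 2 consonants (> 1) → illicit
[tdo] — violates constraint (iv): syllable 1 onset /td/: /t/ (stop, 1) → /d/ (stop, 1) does not rise → illicit
[jtot] — violates constraint (iv): syllable 1 onset /jt/: /j/ (glide, 5) → /t/ (stop, 1) does not rise → illicit
[muv.do] — violates constraint (i): syllable 1 coda contains /v/, which is not a licensed coda consonant → illicit
Licit: [rwi.rjim] → 1.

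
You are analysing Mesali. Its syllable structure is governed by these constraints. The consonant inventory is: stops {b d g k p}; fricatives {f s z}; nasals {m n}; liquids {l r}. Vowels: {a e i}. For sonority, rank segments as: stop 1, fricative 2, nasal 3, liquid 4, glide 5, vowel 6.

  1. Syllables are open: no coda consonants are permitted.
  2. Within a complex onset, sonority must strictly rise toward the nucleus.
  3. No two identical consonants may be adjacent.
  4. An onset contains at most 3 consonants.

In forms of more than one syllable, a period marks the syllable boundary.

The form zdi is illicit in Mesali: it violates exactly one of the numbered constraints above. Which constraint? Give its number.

2

zdi: syllable 1 onset /zd/: /z/ (fricative, 2) → /d/ (stop, 1) does not rise.
This is a violation of constraint 2: "Within a complex onset, sonority must strictly rise toward the nucleus."
The remaining constraints (1, 3, 4) are satisfied.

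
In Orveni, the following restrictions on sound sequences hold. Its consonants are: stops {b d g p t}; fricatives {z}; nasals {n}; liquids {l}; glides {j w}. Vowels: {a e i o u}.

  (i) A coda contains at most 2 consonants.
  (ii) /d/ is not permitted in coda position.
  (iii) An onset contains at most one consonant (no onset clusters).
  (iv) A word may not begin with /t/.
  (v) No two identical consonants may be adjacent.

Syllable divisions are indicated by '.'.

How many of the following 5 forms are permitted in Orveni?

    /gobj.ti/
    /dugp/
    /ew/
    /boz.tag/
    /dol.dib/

5

/gobj.ti/ — σ1 onset /g/, coda /bj/ (2C) ok; σ2 onset /t/, coda /∅/ ok → permitted
/dugp/ — σ1 onset /d/, coda /gp/ (2C) ok → permitted
/ew/ — σ1 onset /∅/, coda /w/ ok → permitted
/boz.tag/ — σ1 onset /b/, coda /z/ ok; σ2 onset /t/, coda /g/ ok → permitted
/dol.dib/ — σ1 onset /d/, coda /l/ ok; σ2 onset /d/, coda /b/ ok → permitted
Permitted: /gobj.ti/, /dugp/, /ew/, /boz.tag/, /dol.dib/ → 5.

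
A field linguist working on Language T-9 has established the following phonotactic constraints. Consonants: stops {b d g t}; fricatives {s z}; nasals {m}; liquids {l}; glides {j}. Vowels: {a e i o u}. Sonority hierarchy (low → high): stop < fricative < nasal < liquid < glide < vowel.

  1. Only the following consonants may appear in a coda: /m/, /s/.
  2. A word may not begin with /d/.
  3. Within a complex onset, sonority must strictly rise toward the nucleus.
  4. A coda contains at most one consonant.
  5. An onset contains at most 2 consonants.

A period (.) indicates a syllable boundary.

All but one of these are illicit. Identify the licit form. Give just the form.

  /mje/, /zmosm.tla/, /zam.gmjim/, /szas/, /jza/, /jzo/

/mje/

/mje/ — σ1 onset /mj/ (3→5 rises), coda /∅/ ok → licit
/zmosm.tla/ — violates constraint 4: syllable 1 coda /sm/ has 2 consonants (> 1) → illicit
/zam.gmjim/ — violates constraint 5: syllable 2 onset /gmj/ has 3 consonants (> 2) → illicit
/szas/ — violates constraint 3: syllable 1 onset /sz/: /s/ (fricative, 2) → /z/ (fricative, 2) does not rise → illicit
/jza/ — violates constraint 3: syllable 1 onset /jz/: /j/ (glide, 5) → /z/ (fricative, 2) does not rise → illicit
/jzo/ — violates constraint 3: syllable 1 onset /jz/: /j/ (glide, 5) → /z/ (fricative, 2) does not rise → illicit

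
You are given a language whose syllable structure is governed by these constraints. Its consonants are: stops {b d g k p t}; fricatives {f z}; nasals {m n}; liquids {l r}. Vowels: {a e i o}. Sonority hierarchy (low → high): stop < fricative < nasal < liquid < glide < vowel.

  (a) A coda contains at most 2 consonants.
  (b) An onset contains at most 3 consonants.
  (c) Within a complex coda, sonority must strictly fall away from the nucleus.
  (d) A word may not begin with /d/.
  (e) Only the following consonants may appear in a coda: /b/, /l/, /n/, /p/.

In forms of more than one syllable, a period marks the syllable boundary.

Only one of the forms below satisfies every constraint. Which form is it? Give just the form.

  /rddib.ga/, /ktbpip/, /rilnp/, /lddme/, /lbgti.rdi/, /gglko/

/rddib.ga/ — σ1 onset /rdd/ (3C), coda /b/ ok; σ2 onset /g/, coda /∅/ ok → phonotactically legal
/ktbpip/ — violates constraint (b): syllable 1 onset /ktbp/ has 4 consonants (> 3) → phonotactically illegal
/rilnp/ — violates constraint (a): syllable 1 coda /lnp/ has 3 consonants (> 2) → phonotactically illegal
/lddme/ — violates constraint (b): syllable 1 onset /lddm/ has 4 consonants (> 3) → phonotactically illegal
/lbgti.rdi/ — violates constraint (b): syllable 1 onset /lbgt/ has 4 consonants (> 3) → phonotactically illegal
/gglko/ — violates constraint (b): syllable 1 onset /gglk/ has 4 consonants (> 3) → phonotactically illegal

/rddib.ga/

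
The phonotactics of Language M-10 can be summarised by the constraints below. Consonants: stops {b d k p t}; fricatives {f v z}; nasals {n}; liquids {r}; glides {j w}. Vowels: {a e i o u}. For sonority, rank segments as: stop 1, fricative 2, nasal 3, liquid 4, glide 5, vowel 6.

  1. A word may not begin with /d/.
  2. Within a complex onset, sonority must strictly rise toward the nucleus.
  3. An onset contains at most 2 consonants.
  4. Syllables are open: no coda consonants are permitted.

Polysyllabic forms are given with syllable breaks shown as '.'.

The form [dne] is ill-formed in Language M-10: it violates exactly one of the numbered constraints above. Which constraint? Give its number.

1

[dne]: word begins with /d/.
This is a violation of constraint 1: "A word may not begin with /d/."
The remaining constraints (2, 3, 4) are satisfied.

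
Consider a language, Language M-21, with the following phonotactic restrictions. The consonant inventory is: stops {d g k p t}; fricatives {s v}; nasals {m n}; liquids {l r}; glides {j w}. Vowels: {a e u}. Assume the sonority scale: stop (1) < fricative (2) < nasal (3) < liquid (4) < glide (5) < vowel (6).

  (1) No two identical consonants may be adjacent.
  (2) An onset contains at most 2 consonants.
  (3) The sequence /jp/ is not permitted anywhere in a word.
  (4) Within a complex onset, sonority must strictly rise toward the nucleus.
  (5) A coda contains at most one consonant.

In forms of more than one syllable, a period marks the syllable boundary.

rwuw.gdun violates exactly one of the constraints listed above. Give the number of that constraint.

rwuw.gdun: syllable 2 onset /gd/: /g/ (stop, 1) → /d/ (stop, 1) does not rise.
This is a violation of constraint 4: "Within a complex onset, sonority must strictly rise toward the nucleus."
The remaining constraints (1, 2, 3, 5) are satisfied.

4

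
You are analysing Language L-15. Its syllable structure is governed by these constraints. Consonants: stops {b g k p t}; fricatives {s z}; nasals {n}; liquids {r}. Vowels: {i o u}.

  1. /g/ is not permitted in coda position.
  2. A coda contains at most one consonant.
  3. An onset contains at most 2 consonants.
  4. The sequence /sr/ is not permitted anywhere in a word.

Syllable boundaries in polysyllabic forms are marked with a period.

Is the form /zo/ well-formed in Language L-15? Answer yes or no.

yes

/zo/ — σ1 onset /z/, coda /∅/ ok → well-formed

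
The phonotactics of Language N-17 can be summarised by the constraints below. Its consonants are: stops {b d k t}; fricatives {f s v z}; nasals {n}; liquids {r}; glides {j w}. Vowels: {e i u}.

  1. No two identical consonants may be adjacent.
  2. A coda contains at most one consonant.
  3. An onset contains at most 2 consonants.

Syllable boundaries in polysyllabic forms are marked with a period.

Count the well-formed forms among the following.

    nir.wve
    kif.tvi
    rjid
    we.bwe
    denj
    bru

5

nir.wve — σ1 onset /n/, coda /r/ ok; σ2 onset /wv/ (2C), coda /∅/ ok → well-formed
kif.tvi — σ1 onset /k/, coda /f/ ok; σ2 onset /tv/ (2C), coda /∅/ ok → well-formed
rjid — σ1 onset /rj/ (2C), coda /d/ ok → well-formed
we.bwe — σ1 onset /w/, coda /∅/ ok; σ2 onset /bw/ (2C), coda /∅/ ok → well-formed
denj — violates constraint 2: syllable 1 coda /nj/ has 2 consonants (> 1) → ill-formed
bru — σ1 onset /br/ (2C), coda /∅/ ok → well-formed
Well-formed: nir.wve, kif.tvi, rjid, we.bwe, bru → 5.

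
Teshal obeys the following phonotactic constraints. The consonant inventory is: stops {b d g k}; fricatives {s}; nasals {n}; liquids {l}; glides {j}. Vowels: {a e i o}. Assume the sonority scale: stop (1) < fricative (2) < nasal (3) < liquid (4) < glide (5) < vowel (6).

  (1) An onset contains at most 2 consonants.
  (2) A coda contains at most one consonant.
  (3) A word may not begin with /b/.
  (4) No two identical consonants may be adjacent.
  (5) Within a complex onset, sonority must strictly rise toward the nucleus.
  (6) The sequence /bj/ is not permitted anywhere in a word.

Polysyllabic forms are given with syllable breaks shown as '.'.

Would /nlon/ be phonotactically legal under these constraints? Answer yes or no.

/nlon/ — σ1 onset /nl/ (3→4 rises), coda /n/ ok → phonotactically legal

yes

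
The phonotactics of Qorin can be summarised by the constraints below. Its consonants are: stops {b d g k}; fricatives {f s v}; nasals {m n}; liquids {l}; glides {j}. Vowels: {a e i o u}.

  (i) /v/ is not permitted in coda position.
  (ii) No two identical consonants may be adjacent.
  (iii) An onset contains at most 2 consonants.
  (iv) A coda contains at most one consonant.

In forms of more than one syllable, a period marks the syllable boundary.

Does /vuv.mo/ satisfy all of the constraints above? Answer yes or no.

/vuv.mo/ — violates constraint (i): syllable 1 coda contains /v/ → ill-formed

no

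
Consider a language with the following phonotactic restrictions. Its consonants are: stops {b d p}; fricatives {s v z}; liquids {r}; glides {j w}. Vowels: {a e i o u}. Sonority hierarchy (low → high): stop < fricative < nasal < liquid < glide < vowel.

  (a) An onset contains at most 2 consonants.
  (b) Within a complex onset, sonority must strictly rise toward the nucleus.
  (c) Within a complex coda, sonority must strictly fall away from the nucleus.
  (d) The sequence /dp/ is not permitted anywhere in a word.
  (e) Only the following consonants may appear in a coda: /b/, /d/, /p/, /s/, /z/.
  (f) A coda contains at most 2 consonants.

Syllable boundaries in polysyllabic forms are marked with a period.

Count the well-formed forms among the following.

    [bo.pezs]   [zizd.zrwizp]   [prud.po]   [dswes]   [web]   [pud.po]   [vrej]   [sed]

2

[bo.pezs] — violates constraint (c): syllable 2 coda /zs/: /z/ (fricative, 2) → /s/ (fricative, 2) does not fall → ill-formed
[zizd.zrwizp] — violates constraint (a): syllable 2 onset /zrw/ has 3 consonants (> 2) → ill-formed
[prud.po] — violates constraint (d): contains banned sequence /dp/ → ill-formed
[dswes] — violates constraint (a): syllable 1 onset /dsw/ has 3 consonants (> 2) → ill-formed
[web] — σ1 onset /w/, coda /b/ ok → well-formed
[pud.po] — violates constraint (d): contains banned sequence /dp/ → ill-formed
[vrej] — violates constraint (e): syllable 1 coda contains /j/, which is not a licensed coda consonant → ill-formed
[sed] — σ1 onset /s/, coda /d/ ok → well-formed
Well-formed: [web], [sed] → 2.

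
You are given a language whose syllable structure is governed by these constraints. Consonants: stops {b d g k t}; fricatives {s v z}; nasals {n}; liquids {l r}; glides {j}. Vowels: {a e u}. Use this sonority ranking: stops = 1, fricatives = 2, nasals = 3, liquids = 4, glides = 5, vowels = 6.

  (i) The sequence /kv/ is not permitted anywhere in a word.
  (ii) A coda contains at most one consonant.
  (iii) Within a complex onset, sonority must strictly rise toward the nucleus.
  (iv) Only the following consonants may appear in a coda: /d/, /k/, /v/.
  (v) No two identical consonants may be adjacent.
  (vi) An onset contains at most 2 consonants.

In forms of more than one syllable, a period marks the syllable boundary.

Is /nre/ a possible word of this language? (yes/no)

yes

/nre/ — σ1 onset /nr/ (3→4 rises), coda /∅/ ok → phonotactically legal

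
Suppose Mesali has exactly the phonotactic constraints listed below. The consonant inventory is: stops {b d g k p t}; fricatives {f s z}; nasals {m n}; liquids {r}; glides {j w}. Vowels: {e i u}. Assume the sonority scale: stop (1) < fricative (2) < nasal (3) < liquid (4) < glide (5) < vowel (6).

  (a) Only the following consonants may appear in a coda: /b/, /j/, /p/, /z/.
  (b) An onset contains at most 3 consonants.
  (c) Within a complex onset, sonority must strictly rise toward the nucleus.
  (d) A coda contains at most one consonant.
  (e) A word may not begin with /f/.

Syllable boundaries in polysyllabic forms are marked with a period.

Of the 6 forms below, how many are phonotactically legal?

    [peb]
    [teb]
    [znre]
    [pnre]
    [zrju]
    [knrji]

[peb] — σ1 onset /p/, coda /b/ ok → phonotactically legal
[teb] — σ1 onset /t/, coda /b/ ok → phonotactically legal
[znre] — σ1 onset /znr/ (2→3→4 rises), coda /∅/ ok → phonotactically legal
[pnre] — σ1 onset /pnr/ (1→3→4 rises), coda /∅/ ok → phonotactically legal
[zrju] — σ1 onset /zrj/ (2→4→5 rises), coda /∅/ ok → phonotactically legal
[knrji] — violates constraint (b): syllable 1 onset /knrj/ has 4 consonants (> 3) → phonotactically illegal
Phonotactically legal: [peb], [teb], [znre], [pnre], [zrju] → 5.

5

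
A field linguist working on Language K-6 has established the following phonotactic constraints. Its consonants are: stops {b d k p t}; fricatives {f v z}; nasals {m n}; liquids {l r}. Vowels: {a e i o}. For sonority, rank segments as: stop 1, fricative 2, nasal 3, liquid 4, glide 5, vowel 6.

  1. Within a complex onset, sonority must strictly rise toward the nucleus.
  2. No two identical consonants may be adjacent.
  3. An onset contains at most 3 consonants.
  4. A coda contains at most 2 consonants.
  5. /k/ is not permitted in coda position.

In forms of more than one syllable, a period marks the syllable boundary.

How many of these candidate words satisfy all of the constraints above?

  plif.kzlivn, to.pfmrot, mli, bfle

3

plif.kzlivn — σ1 onset /pl/ (1→4 rises), coda /f/ ok; σ2 onset /kzl/ (1→2→4 rises), coda /vn/ (2C) ok → permitted
to.pfmrot — violates constraint 3: syllable 2 onset /pfmr/ has 4 consonants (> 3) → not permitted
mli — σ1 onset /ml/ (3→4 rises), coda /∅/ ok → permitted
bfle — σ1 onset /bfl/ (1→2→4 rises), coda /∅/ ok → permitted
Permitted: plif.kzlivn, mli, bfle → 3.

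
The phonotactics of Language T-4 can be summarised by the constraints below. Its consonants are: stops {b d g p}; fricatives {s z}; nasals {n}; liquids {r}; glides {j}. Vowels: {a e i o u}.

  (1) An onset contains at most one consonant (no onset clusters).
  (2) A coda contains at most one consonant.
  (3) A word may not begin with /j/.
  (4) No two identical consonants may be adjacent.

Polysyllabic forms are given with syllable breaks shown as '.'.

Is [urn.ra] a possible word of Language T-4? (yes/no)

no

[urn.ra] — violates constraint 2: syllable 1 coda /rn/ has 2 consonants (> 1) → phonotactically illegal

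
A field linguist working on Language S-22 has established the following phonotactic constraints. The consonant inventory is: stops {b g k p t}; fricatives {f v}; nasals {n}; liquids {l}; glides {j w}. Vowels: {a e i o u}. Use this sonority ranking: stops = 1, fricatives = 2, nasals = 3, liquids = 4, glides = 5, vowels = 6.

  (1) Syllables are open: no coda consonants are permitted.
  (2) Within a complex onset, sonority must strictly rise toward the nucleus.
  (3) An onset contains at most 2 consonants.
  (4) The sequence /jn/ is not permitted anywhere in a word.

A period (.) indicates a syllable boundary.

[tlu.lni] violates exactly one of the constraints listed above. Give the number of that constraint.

2

[tlu.lni]: syllable 2 onset /ln/: /l/ (liquid, 4) → /n/ (nasal, 3) does not rise.
This is a violation of constraint 2: "Within a complex onset, sonority must strictly rise toward the nucleus."
The remaining constraints (1, 3, 4) are satisfied.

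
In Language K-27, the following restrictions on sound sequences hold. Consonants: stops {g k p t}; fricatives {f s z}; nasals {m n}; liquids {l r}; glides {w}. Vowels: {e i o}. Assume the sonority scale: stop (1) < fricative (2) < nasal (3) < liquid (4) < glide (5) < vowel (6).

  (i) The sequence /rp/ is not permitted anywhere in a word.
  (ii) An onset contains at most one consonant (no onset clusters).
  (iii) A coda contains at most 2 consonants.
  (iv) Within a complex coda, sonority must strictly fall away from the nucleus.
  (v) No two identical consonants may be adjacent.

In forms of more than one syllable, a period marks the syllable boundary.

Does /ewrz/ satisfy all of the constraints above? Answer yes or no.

/ewrz/ — violates constraint (iii): syllable 1 coda /wrz/ has 3 consonants (> 2) → phonotactically illegal

no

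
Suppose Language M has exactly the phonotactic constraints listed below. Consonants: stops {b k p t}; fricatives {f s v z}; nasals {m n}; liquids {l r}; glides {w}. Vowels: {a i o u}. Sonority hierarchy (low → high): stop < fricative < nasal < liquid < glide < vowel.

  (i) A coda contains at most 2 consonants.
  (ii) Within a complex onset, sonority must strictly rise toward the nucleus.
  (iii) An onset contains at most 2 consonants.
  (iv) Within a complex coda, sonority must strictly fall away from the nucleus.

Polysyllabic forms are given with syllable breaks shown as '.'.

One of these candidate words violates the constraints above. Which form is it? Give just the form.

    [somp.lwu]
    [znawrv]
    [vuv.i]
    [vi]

[somp.lwu] — σ1 onset /s/, coda /mp/ (3→1 falls) ok; σ2 onset /lw/ (4→5 rises), coda /∅/ ok → phonotactically legal
[znawrv] — violates constraint (i): syllable 1 coda /wrv/ has 3 consonants (> 2) → phonotactically illegal
[vuv.i] — σ1 onset /v/, coda /v/ ok; σ2 onset /∅/, coda /∅/ ok → phonotactically legal
[vi] — σ1 onset /v/, coda /∅/ ok → phonotactically legal

[znawrv]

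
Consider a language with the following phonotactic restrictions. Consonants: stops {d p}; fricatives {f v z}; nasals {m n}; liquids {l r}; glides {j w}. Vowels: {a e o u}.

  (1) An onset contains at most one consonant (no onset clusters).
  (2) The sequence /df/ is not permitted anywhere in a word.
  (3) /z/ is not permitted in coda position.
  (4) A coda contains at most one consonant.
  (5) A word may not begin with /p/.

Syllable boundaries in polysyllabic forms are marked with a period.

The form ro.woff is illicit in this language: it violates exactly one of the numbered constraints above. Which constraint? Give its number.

4

ro.woff: syllable 2 coda /ff/ has 2 consonants (> 1).
This is a violation of constraint 4: "A coda contains at most one consonant."
The remaining constraints (1, 2, 3, 5) are satisfied.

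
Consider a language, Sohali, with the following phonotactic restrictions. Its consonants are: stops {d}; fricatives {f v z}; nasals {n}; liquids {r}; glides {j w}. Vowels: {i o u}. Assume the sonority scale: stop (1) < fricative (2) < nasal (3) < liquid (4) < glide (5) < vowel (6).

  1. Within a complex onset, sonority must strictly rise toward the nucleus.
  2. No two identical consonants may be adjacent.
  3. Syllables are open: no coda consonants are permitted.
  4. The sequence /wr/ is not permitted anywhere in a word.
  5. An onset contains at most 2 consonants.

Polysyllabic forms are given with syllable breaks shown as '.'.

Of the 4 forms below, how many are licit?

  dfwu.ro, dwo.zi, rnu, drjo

dfwu.ro — violates constraint 5: syllable 1 onset /dfw/ has 3 consonants (> 2) → illicit
dwo.zi — σ1 onset /dw/ (1→5 rises), coda /∅/ ok; σ2 onset /z/, coda /∅/ ok → licit
rnu — violates constraint 1: syllable 1 onset /rn/: /r/ (liquid, 4) → /n/ (nasal, 3) does not rise → illicit
drjo — violates constraint 5: syllable 1 onset /drj/ has 3 consonants (> 2) → illicit
Licit: dwo.zi → 1.

1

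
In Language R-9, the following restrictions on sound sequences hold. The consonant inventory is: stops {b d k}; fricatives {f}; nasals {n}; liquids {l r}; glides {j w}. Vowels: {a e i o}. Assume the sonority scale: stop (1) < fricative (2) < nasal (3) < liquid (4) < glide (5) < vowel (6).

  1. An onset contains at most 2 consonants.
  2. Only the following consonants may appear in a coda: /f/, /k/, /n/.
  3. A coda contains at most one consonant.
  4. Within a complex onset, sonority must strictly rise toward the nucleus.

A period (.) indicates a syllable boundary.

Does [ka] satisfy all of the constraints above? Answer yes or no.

[ka] — σ1 onset /k/, coda /∅/ ok → phonotactically legal

yes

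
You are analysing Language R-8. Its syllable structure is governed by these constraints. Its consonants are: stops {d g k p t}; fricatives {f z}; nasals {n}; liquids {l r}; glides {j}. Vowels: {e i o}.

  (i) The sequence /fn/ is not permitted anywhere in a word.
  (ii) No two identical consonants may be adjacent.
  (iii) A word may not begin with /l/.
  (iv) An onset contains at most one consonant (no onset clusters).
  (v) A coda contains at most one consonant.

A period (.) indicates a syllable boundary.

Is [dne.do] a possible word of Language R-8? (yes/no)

no

[dne.do] — violates constraint (iv): syllable 1 onset /dn/ has 2 consonants (> 1) → phonotactically illegal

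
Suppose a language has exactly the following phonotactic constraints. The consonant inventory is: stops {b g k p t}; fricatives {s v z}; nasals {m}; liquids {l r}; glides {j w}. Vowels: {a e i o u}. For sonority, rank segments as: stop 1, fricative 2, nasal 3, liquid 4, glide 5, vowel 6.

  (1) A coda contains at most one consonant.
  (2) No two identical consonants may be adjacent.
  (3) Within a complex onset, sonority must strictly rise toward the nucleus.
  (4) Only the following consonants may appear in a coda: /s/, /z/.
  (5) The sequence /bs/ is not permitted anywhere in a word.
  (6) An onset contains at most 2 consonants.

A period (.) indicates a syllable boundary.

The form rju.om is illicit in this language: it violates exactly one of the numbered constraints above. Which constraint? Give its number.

4

rju.om: syllable 2 coda contains /m/, which is not a licensed coda consonant.
This is a violation of constraint 4: "Only the following consonants may appear in a coda: /s/, /z/."
The remaining constraints (1, 2, 3, 5, 6) are satisfied.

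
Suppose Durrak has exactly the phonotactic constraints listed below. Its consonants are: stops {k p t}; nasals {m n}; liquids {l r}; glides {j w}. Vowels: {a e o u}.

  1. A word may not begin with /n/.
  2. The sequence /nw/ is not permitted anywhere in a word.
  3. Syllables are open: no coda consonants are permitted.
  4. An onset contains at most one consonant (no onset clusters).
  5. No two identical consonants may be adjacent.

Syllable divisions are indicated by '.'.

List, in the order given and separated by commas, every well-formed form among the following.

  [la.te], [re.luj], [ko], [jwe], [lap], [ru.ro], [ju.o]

[la.te], [ko], [ru.ro], [ju.o]

[la.te] — σ1 onset /l/, coda /∅/ ok; σ2 onset /t/, coda /∅/ ok → well-formed
[re.luj] — violates constraint 3: syllable 2 coda /j/ has 1 consonant (> 0) → ill-formed
[ko] — σ1 onset /k/, coda /∅/ ok → well-formed
[jwe] — violates constraint 4: syllable 1 onset /jw/ has 2 consonants (> 1) → ill-formed
[lap] — violates constraint 3: syllable 1 coda /p/ has 1 consonant (> 0) → ill-formed
[ru.ro] — σ1 onset /r/, coda /∅/ ok; σ2 onset /r/, coda /∅/ ok → well-formed
[ju.o] — σ1 onset /j/, coda /∅/ ok; σ2 onset /∅/, coda /∅/ ok → well-formed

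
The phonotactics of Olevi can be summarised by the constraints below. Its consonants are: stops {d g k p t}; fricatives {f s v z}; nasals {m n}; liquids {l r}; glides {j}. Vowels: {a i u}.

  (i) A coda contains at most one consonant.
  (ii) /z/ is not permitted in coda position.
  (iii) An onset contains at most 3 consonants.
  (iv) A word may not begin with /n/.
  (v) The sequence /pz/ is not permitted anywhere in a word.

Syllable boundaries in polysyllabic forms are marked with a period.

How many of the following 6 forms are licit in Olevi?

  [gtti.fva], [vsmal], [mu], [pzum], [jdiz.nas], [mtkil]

[gtti.fva] — σ1 onset /gtt/ (3C), coda /∅/ ok; σ2 onset /fv/ (2C), coda /∅/ ok → licit
[vsmal] — σ1 onset /vsm/ (3C), coda /l/ ok → licit
[mu] — σ1 onset /m/, coda /∅/ ok → licit
[pzum] — violates constraint (v): contains banned sequence /pz/ → illicit
[jdiz.nas] — violates constraint (ii): syllable 1 coda contains /z/ → illicit
[mtkil] — σ1 onset /mtk/ (3C), coda /l/ ok → licit
Licit: [gtti.fva], [vsmal], [mu], [mtkil] → 4.

4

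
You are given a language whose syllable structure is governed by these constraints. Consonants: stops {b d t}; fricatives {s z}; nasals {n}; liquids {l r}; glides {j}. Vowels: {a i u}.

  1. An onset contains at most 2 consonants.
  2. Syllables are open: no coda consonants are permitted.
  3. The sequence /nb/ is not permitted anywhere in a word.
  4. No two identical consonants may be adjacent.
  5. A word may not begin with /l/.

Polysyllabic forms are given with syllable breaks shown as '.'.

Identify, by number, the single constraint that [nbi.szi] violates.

[nbi.szi]: contains banned sequence /nb/.
This is a violation of constraint 3: "The sequence /nb/ is not permitted anywhere in a word."
The remaining constraints (1, 2, 4, 5) are satisfied.

3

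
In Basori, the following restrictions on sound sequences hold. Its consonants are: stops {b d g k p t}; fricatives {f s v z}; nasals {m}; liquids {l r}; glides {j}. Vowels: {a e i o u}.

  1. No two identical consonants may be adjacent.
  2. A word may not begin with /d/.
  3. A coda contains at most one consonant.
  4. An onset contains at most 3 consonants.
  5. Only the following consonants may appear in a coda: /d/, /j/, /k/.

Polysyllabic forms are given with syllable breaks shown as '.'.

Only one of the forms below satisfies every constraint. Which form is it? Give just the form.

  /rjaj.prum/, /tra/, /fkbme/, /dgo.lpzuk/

/rjaj.prum/ — violates constraint 5: syllable 2 coda contains /m/, which is not a licensed coda consonant → not permitted
/tra/ — σ1 onset /tr/ (2C), coda /∅/ ok → permitted
/fkbme/ — violates constraint 4: syllable 1 onset /fkbm/ has 4 consonants (> 3) → not permitted
/dgo.lpzuk/ — violates constraint 2: word begins with /d/ → not permitted

/tra/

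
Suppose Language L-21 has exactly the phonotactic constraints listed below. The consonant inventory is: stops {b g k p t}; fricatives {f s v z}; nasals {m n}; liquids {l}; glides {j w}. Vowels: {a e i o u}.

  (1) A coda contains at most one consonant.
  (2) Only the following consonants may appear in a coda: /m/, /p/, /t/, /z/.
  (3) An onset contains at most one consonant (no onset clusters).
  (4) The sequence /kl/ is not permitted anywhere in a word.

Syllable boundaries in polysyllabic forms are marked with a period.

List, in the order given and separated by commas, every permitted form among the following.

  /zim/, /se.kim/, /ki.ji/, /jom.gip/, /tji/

/zim/, /se.kim/, /ki.ji/, /jom.gip/

/zim/ — σ1 onset /z/, coda /m/ ok → permitted
/se.kim/ — σ1 onset /s/, coda /∅/ ok; σ2 onset /k/, coda /m/ ok → permitted
/ki.ji/ — σ1 onset /k/, coda /∅/ ok; σ2 onset /j/, coda /∅/ ok → permitted
/jom.gip/ — σ1 onset /j/, coda /m/ ok; σ2 onset /g/, coda /p/ ok → permitted
/tji/ — violates constraint 3: syllable 1 onset /tj/ has 2 consonants (> 1) → not permitted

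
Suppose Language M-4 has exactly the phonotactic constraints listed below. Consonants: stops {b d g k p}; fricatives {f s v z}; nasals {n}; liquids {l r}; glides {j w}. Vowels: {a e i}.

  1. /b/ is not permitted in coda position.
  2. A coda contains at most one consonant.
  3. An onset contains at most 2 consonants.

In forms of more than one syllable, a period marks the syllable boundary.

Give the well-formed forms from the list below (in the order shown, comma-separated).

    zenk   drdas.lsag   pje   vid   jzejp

zenk — violates constraint 2: syllable 1 coda /nk/ has 2 consonants (> 1) → ill-formed
drdas.lsag — violates constraint 3: syllable 1 onset /drd/ has 3 consonants (> 2) → ill-formed
pje — σ1 onset /pj/ (2C), coda /∅/ ok → well-formed
vid — σ1 onset /v/, coda /d/ ok → well-formed
jzejp — violates constraint 2: syllable 1 coda /jp/ has 2 consonants (> 1) → ill-formed

pje, vid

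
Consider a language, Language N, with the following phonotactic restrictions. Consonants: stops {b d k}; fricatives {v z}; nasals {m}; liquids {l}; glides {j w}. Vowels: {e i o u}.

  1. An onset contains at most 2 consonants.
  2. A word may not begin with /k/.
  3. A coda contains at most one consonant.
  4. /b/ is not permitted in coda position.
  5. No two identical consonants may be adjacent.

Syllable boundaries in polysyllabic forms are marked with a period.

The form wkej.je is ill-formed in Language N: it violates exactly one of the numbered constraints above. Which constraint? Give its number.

5

wkej.je: adjacent identical consonants /jj/.
This is a violation of constraint 5: "No two identical consonants may be adjacent."
The remaining constraints (1, 2, 3, 4) are satisfied.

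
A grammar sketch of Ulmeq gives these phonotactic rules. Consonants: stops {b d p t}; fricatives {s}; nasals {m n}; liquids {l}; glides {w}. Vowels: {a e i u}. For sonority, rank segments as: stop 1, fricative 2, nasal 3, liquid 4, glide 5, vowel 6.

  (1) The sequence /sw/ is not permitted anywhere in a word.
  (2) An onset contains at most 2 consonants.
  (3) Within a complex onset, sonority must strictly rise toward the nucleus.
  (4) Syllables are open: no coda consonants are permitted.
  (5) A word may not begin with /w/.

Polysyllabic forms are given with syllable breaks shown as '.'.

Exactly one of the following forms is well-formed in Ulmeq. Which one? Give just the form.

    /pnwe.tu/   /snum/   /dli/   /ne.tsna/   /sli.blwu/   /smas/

/dli/

/pnwe.tu/ — violates constraint 2: syllable 1 onset /pnw/ has 3 consonants (> 2) → ill-formed
/snum/ — violates constraint 4: syllable 1 coda /m/ has 1 consonant (> 0) → ill-formed
/dli/ — σ1 onset /dl/ (1→4 rises), coda /∅/ ok → well-formed
/ne.tsna/ — violates constraint 2: syllable 2 onset /tsn/ has 3 consonants (> 2) → ill-formed
/sli.blwu/ — violates constraint 2: syllable 2 onset /blw/ has 3 consonants (> 2) → ill-formed
/smas/ — violates constraint 4: syllable 1 coda /s/ has 1 consonant (> 0) → ill-formed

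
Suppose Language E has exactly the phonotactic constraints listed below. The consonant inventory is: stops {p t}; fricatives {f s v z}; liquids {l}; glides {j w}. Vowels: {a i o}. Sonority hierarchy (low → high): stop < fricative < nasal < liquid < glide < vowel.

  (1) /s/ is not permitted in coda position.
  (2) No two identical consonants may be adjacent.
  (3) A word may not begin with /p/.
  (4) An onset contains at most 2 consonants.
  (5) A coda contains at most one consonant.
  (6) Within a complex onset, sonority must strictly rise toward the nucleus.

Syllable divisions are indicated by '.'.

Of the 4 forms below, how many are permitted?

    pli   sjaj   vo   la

pli — violates constraint 3: word begins with /p/ → not permitted
sjaj — σ1 onset /sj/ (2→5 rises), coda /j/ ok → permitted
vo — σ1 onset /v/, coda /∅/ ok → permitted
la — σ1 onset /l/, coda /∅/ ok → permitted
Permitted: sjaj, vo, la → 3.

3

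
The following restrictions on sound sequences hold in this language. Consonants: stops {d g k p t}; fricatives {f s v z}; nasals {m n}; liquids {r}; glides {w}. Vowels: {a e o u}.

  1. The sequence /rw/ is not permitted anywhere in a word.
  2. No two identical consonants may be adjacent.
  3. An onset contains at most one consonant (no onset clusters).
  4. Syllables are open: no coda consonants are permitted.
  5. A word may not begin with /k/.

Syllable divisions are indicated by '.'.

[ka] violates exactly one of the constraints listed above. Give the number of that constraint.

5

[ka]: word begins with /k/.
This is a violation of constraint 5: "A word may not begin with /k/."
The remaining constraints (1, 2, 3, 4) are satisfied.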